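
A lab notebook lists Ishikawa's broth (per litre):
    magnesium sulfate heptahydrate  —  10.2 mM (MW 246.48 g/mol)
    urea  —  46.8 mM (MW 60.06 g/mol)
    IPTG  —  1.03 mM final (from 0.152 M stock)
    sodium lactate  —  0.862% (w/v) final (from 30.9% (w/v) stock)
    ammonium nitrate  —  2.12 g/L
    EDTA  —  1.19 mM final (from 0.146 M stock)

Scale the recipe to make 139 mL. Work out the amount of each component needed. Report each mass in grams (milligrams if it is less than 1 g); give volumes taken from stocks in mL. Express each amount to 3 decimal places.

magnesium sulfate heptahydrate 349.459 mg; urea 390.702 mg; IPTG 0.942 mL; sodium lactate 3.878 mL; ammonium nitrate 294.680 mg; EDTA 1.133 mL

Scale factor relative to 1 L: 0.139.
magnesium sulfate heptahydrate: 10.2 mmol/L × 246.48 mg/mmol × 0.139 L = 349.459 mg
urea: 46.8 mmol/L × 60.06 mg/mmol × 0.139 L = 390.702 mg
IPTG: V = C2·V2/C1 = 1.03 mM × 139 mL ÷ 152 mM = 0.942 mL
sodium lactate: dilute stock: 0.862% ÷ 30.9% × 139 mL = 3.878 mL
ammonium nitrate: 2.12 g/L × 0.139 L = 0.29468 g = 294.680 mg
EDTA: C1V1 = C2V2 → 1.19 mM × 139 mL ÷ 146 mM = 1.133 mL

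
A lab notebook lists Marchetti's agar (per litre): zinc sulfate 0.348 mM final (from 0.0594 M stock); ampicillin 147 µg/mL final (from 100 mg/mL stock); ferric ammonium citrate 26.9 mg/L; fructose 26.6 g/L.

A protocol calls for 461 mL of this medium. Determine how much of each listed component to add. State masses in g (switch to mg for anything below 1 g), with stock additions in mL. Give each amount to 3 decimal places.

zinc sulfate 2.701 mL; ampicillin 0.678 mL; ferric ammonium citrate 12.401 mg; fructose 12.263 g

Target volume = 461 mL = 0.461 L.
zinc sulfate: dilute stock: 0.348 mM × 461 mL ÷ 59.4 mM = 2.701 mL
ampicillin: C1V1 = C2V2 → 147 µg/mL × 461 mL ÷ 100000 µg/mL = 0.678 mL
ferric ammonium citrate: 26.9 mg/L × 0.461 L = 12.401 mg
fructose: 26.6 g/L × 0.461 L = 12.263 g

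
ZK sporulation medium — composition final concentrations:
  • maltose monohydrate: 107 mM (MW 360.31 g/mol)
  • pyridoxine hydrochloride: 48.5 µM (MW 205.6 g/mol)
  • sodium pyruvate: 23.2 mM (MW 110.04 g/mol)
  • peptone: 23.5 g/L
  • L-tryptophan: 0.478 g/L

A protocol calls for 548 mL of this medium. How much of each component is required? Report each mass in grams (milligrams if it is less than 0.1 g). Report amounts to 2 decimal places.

maltose monohydrate 21.13 g; pyridoxine hydrochloride 5.46 mg; sodium pyruvate 1.40 g; peptone 12.88 g; L-tryptophan 0.26 g

Working volume: 548 mL = 0.548 L.
maltose monohydrate: 107 mmol/L × 360.31 g/mol × 0.548 L ÷ 1000 = 21.13 g
pyridoxine hydrochloride: 48.5 µmol/L × 205.6 g/mol × 0.548 L ÷ 1000 = 5.46 mg
sodium pyruvate: 23.2 mmol/L × 110.04 g/mol × 0.548 L ÷ 1000 = 1.40 g
peptone: 23.5 g/L × 0.548 L = 12.88 g
L-tryptophan: 0.478 g/L × 0.548 L = 0.26 g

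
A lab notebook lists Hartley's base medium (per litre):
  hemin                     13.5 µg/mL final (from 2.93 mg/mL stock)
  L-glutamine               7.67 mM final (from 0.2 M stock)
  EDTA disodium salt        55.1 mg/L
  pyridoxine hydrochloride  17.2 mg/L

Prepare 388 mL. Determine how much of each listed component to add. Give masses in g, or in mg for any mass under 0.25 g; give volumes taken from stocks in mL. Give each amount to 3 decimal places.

hemin 1.788 mL; L-glutamine 14.880 mL; EDTA disodium salt 21.379 mg; pyridoxine hydrochloride 6.674 mg

Target volume = 388 mL = 0.388 L.
hemin: dilute stock: 13.5 µg/mL × 388 mL ÷ 2930 µg/mL = 1.788 mL
L-glutamine: dilute stock: 7.67 mM × 388 mL ÷ 200 mM = 14.880 mL
EDTA disodium salt: 55.1 mg/L × 0.388 L = 21.379 mg
pyridoxine hydrochloride: 17.2 mg/L × 0.388 L = 6.674 mg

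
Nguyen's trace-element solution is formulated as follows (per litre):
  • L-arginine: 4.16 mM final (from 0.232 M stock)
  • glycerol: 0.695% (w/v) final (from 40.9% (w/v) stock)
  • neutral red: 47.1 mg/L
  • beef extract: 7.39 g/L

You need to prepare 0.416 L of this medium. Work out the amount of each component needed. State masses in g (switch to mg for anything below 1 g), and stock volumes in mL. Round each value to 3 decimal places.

Scale factor relative to 1 L: 0.416.
L-arginine: dilute stock: 4.16 mM × 416 mL ÷ 232 mM = 7.459 mL
glycerol: C1V1 = C2V2 → 0.695% ÷ 40.9% × 416 mL = 7.069 mL
neutral red: 47.1 mg/L × 0.416 L = 19.594 mg
beef extract: 7.39 g/L × 0.416 L = 3.074 g

L-arginine 7.459 mL; glycerol 7.069 mL; neutral red 19.594 mg; beef extract 3.074 g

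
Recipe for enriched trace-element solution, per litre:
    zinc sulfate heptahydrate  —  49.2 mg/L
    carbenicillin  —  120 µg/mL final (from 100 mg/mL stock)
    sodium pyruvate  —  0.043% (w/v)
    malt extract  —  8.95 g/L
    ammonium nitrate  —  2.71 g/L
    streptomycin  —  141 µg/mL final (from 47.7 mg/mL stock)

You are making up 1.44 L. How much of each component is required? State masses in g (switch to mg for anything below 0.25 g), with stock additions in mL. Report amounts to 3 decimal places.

Working volume: 1.44 L.
zinc sulfate heptahydrate: 49.2 mg/L × 1.44 L = 70.848 mg
carbenicillin: C1V1 = C2V2 → 120 µg/mL × 1440 mL ÷ 100000 µg/mL = 1.728 mL
sodium pyruvate: 0.043% w/v = 0.43 g/L → 0.43 × 1.44 L = 0.619 g
malt extract: 8.95 g/L × 1.44 L = 12.888 g
ammonium nitrate: 2.71 g/L × 1.44 L = 3.902 g
streptomycin: C1V1 = C2V2 → 141 µg/mL × 1440 mL ÷ 47700 µg/mL = 4.257 mL

zinc sulfate heptahydrate 70.848 mg; carbenicillin 1.728 mL; sodium pyruvate 0.619 g; malt extract 12.888 g; ammonium nitrate 3.902 g; streptomycin 4.257 mL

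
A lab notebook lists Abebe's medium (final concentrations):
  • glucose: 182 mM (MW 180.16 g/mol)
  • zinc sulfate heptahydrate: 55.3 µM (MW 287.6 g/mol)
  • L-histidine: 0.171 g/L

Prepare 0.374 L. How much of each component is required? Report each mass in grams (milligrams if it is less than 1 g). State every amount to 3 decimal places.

glucose 12.263 g; zinc sulfate heptahydrate 5.948 mg; L-histidine 63.954 mg

Working volume: 0.374 L.
glucose: 182 mmol/L × 180.16 g/mol × 0.374 L ÷ 1000 = 12.263 g
zinc sulfate heptahydrate: 55.3 µmol/L × 287.6 g/mol × 0.374 L ÷ 1000 = 5.948 mg
L-histidine: 0.171 g/L × 0.374 L = 0.063954 g = 63.954 mg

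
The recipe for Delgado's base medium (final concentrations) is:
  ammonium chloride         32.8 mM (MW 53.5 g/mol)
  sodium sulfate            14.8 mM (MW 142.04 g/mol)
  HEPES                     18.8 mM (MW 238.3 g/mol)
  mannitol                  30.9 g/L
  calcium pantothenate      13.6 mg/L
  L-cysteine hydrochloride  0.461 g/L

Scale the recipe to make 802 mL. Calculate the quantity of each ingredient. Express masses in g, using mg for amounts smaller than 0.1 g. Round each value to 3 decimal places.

ammonium chloride 1.407 g; sodium sulfate 1.686 g; HEPES 3.593 g; mannitol 24.782 g; calcium pantothenate 10.907 mg; L-cysteine hydrochloride 0.370 g

Scale factor relative to 1 L: 0.802.
ammonium chloride: 32.8 mmol/L × 53.5 g/mol × 0.802 L ÷ 1000 = 1.407 g
sodium sulfate: 14.8 mmol/L × 142.04 g/mol × 0.802 L ÷ 1000 = 1.686 g
HEPES: 18.8 mmol/L × 238.3 g/mol × 0.802 L ÷ 1000 = 3.593 g
mannitol: 30.9 g/L × 0.802 L = 24.782 g
calcium pantothenate: 13.6 mg/L × 0.802 L = 10.907 mg
L-cysteine hydrochloride: 0.461 g/L × 0.802 L = 0.370 g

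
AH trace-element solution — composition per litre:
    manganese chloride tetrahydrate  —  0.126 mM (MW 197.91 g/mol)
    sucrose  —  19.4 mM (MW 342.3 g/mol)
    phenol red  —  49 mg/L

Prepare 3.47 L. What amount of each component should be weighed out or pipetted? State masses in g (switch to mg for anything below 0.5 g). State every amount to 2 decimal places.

manganese chloride tetrahydrate 86.53 mg; sucrose 23.04 g; phenol red 170.03 mg

Working volume: 3.47 L.
manganese chloride tetrahydrate: 0.126 mmol/L × 197.91 mg/mmol × 3.47 L = 86.53 mg
sucrose: 19.4 mmol/L × 342.3 g/mol × 3.47 L ÷ 1000 = 23.04 g
phenol red: 49 mg/L × 3.47 L = 170.03 mg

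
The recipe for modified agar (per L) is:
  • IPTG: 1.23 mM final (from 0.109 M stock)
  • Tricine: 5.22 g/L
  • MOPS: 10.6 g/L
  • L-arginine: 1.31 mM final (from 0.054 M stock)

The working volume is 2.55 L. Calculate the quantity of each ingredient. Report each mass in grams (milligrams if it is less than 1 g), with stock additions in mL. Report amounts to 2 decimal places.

Scale factor relative to 1 L: 2.55.
IPTG: V = C2·V2/C1 = 1.23 mM × 2550 mL ÷ 109 mM = 28.78 mL
Tricine: 5.22 g/L × 2.55 L = 13.31 g
MOPS: 10.6 g/L × 2.55 L = 27.03 g
L-arginine: C1V1 = C2V2 → 1.31 mM × 2550 mL ÷ 54 mM = 61.86 mL

IPTG 28.78 mL; Tricine 13.31 g; MOPS 27.03 g; L-arginine 61.86 mL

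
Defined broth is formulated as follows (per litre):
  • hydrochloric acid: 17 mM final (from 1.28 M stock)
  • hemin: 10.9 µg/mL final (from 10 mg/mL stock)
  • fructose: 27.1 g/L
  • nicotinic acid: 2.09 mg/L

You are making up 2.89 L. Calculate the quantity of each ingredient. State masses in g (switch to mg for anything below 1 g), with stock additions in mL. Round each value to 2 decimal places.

Working volume: 2.89 L.
hydrochloric acid: C1V1 = C2V2 → 17 mM × 2890 mL ÷ 1280 mM = 38.38 mL
hemin: V = C2·V2/C1 = 10.9 µg/mL × 2890 mL ÷ 10000 µg/mL = 3.15 mL
fructose: 27.1 g/L × 2.89 L = 78.32 g
nicotinic acid: 2.09 mg/L × 2.89 L = 6.04 mg

hydrochloric acid 38.38 mL; hemin 3.15 mL; fructose 78.32 g; nicotinic acid 6.04 mg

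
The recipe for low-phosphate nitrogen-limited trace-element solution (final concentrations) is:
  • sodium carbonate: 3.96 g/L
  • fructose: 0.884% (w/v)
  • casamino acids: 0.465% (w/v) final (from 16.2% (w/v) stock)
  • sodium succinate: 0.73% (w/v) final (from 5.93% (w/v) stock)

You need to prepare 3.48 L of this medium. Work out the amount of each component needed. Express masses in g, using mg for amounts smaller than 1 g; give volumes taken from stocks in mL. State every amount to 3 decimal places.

sodium carbonate 13.781 g; fructose 30.763 g; casamino acids 99.889 mL; sodium succinate 428.398 mL

Scale factor relative to 1 L: 3.48.
sodium carbonate: 3.96 g/L × 3.48 L = 13.781 g
fructose: 0.884% w/v = 8.84 g/L → 8.84 × 3.48 L = 30.763 g
casamino acids: C1V1 = C2V2 → 0.465% ÷ 16.2% × 3480 mL = 99.889 mL
sodium succinate: V = C2·V2/C1 = 0.73% ÷ 5.93% × 3480 mL = 428.398 mL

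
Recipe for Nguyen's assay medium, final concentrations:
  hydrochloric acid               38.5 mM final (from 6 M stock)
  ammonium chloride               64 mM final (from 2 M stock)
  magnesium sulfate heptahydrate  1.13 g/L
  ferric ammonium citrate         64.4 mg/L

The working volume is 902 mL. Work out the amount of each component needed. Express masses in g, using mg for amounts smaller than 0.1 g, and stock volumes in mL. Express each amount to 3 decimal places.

hydrochloric acid 5.788 mL; ammonium chloride 28.864 mL; magnesium sulfate heptahydrate 1.019 g; ferric ammonium citrate 58.089 mg

Target volume = 902 mL = 0.902 L.
hydrochloric acid: V = C2·V2/C1 = 38.5 mM × 902 mL ÷ 6000 mM = 5.788 mL
ammonium chloride: C1V1 = C2V2 → 64 mM × 902 mL ÷ 2000 mM = 28.864 mL
magnesium sulfate heptahydrate: 1.13 g/L × 0.902 L = 1.019 g
ferric ammonium citrate: 64.4 mg/L × 0.902 L = 58.089 mg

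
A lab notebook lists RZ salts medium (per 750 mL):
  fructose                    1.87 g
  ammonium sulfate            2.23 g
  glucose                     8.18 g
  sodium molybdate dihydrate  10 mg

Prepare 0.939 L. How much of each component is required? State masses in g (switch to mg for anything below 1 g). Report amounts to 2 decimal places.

fructose 2.34 g; ammonium sulfate 2.79 g; glucose 10.24 g; sodium molybdate dihydrate 12.52 mg

Ratio of target to recipe volume: 939 / 750 = 1.252.
fructose: 1.87 g × (939 mL / 750 mL) = 2.34 g
ammonium sulfate: 2.23 g × (939 mL / 750 mL) = 2.79 g
glucose: 8.18 g × (939 mL / 750 mL) = 10.24 g
sodium molybdate dihydrate: 10 mg × (939 mL / 750 mL) = 12.52 mg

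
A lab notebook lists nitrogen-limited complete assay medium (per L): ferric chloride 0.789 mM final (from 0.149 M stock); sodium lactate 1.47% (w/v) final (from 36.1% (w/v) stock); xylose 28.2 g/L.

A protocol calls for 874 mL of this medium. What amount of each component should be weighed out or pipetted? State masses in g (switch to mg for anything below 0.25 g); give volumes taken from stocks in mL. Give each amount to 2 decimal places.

Target volume = 874 mL = 0.874 L.
ferric chloride: V = C2·V2/C1 = 0.789 mM × 874 mL ÷ 149 mM = 4.63 mL
sodium lactate: C1V1 = C2V2 → 1.47% ÷ 36.1% × 874 mL = 35.59 mL
xylose: 28.2 g/L × 0.874 L = 24.65 g

ferric chloride 4.63 mL; sodium lactate 35.59 mL; xylose 24.65 g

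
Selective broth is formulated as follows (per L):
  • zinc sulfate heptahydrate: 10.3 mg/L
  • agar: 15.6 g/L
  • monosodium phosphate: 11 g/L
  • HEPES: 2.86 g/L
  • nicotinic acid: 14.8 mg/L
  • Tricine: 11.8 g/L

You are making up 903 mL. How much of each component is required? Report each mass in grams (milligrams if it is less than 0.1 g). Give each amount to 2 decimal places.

Scale factor relative to 1 L: 0.903.
zinc sulfate heptahydrate: 10.3 mg/L × 0.903 L = 9.30 mg
agar: 15.6 g/L × 0.903 L = 14.09 g
monosodium phosphate: 11 g/L × 0.903 L = 9.93 g
HEPES: 2.86 g/L × 0.903 L = 2.58 g
nicotinic acid: 14.8 mg/L × 0.903 L = 13.36 mg
Tricine: 11.8 g/L × 0.903 L = 10.66 g

zinc sulfate heptahydrate 9.30 mg; agar 14.09 g; monosodium phosphate 9.93 g; HEPES 2.58 g; nicotinic acid 13.36 mg; Tricine 10.66 g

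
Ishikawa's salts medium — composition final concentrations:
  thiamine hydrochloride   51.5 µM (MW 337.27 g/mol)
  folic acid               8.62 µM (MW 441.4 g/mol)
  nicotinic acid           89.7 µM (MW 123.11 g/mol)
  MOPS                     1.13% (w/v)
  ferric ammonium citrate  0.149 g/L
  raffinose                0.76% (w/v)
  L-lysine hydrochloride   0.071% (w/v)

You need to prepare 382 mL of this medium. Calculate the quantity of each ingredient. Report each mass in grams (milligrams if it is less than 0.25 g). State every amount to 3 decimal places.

Scale factor relative to 1 L: 0.382.
thiamine hydrochloride: 51.5 µmol/L × 337.27 g/mol × 0.382 L ÷ 1000 = 6.635 mg
folic acid: 8.62 µmol/L × 441.4 g/mol × 0.382 L ÷ 1000 = 1.453 mg
nicotinic acid: 89.7 µmol/L × 123.11 g/mol × 0.382 L ÷ 1000 = 4.218 mg
MOPS: 1.13 g per 100 mL × 382 mL ÷ 100 = 4.317 g
ferric ammonium citrate: 0.149 g/L × 0.382 L = 0.056918 g = 56.918 mg
raffinose: 0.76 g per 100 mL × 382 mL ÷ 100 = 2.903 g
L-lysine hydrochloride: 0.071% w/v = 0.71 g/L → 0.71 × 0.382 L = 0.271 g

thiamine hydrochloride 6.635 mg; folic acid 1.453 mg; nicotinic acid 4.218 mg; MOPS 4.317 g; ferric ammonium citrate 56.918 mg; raffinose 2.903 g; L-lysine hydrochloride 0.271 g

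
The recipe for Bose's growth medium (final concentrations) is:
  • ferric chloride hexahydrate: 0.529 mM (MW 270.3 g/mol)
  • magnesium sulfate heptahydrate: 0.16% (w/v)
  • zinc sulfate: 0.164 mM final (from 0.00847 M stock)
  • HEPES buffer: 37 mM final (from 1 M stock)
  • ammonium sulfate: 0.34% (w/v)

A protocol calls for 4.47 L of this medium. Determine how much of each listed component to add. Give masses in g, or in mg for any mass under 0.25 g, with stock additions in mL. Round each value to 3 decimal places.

ferric chloride hexahydrate 0.639 g; magnesium sulfate heptahydrate 7.152 g; zinc sulfate 86.550 mL; HEPES buffer 165.390 mL; ammonium sulfate 15.198 g

Working volume: 4.47 L.
ferric chloride hexahydrate: 0.529 mmol/L × 270.3 g/mol × 4.47 L ÷ 1000 = 0.639 g
magnesium sulfate heptahydrate: 0.16% w/v = 1.6 g/L → 1.6 × 4.47 L = 7.152 g
zinc sulfate: C1V1 = C2V2 → 0.164 mM × 4470 mL ÷ 8.47 mM = 86.550 mL
HEPES buffer: V = C2·V2/C1 = 37 mM × 4470 mL ÷ 1000 mM = 165.390 mL
ammonium sulfate: 0.34 g per 100 mL × 4470 mL ÷ 100 = 15.198 g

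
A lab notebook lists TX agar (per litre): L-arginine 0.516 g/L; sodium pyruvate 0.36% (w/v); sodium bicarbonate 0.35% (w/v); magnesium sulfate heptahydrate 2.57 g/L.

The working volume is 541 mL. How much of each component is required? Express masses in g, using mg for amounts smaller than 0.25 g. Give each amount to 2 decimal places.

L-arginine 0.28 g; sodium pyruvate 1.95 g; sodium bicarbonate 1.89 g; magnesium sulfate heptahydrate 1.39 g

Scale factor relative to 1 L: 0.541.
L-arginine: 0.516 g/L × 0.541 L = 0.28 g
sodium pyruvate: 0.36 g per 100 mL × 541 mL ÷ 100 = 1.95 g
sodium bicarbonate: 0.35% w/v = 3.5 g/L → 3.5 × 0.541 L = 1.89 g
magnesium sulfate heptahydrate: 2.57 g/L × 0.541 L = 1.39 g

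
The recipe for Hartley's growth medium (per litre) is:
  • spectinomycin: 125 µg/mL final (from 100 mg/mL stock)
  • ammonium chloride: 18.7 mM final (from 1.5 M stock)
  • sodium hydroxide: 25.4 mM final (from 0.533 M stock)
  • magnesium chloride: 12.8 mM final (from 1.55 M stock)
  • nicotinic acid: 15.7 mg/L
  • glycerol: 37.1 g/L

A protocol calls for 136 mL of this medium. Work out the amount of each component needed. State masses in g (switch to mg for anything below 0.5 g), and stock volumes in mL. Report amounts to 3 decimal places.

spectinomycin 0.170 mL; ammonium chloride 1.695 mL; sodium hydroxide 6.481 mL; magnesium chloride 1.123 mL; nicotinic acid 2.135 mg; glycerol 5.046 g

Working volume: 136 mL = 0.136 L.
spectinomycin: dilute stock: 125 µg/mL × 136 mL ÷ 100000 µg/mL = 0.170 mL
ammonium chloride: dilute stock: 18.7 mM × 136 mL ÷ 1500 mM = 1.695 mL
sodium hydroxide: C1V1 = C2V2 → 25.4 mM × 136 mL ÷ 533 mM = 6.481 mL
magnesium chloride: dilute stock: 12.8 mM × 136 mL ÷ 1550 mM = 1.123 mL
nicotinic acid: 15.7 mg/L × 0.136 L = 2.135 mg
glycerol: 37.1 g/L × 0.136 L = 5.046 g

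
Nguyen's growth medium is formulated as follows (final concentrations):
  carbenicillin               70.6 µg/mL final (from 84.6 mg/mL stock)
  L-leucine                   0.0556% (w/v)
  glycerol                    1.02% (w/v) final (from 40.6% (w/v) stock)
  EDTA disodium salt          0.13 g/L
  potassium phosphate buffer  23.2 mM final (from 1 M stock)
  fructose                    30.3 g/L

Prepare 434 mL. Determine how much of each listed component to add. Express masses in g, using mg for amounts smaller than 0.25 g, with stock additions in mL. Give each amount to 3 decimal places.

Scale factor relative to 1 L: 0.434.
carbenicillin: V = C2·V2/C1 = 70.6 µg/mL × 434 mL ÷ 84600 µg/mL = 0.362 mL
L-leucine: 0.0556% w/v = 0.556 g/L → 0.556 × 0.434 L = 0.241304 g = 241.304 mg
glycerol: dilute stock: 1.02% ÷ 40.6% × 434 mL = 10.903 mL
EDTA disodium salt: 0.13 g/L × 0.434 L = 0.05642 g = 56.420 mg
potassium phosphate buffer: dilute stock: 23.2 mM × 434 mL ÷ 1000 mM = 10.069 mL
fructose: 30.3 g/L × 0.434 L = 13.150 g

carbenicillin 0.362 mL; L-leucine 241.304 mg; glycerol 10.903 mL; EDTA disodium salt 56.420 mg; potassium phosphate buffer 10.069 mL; fructose 13.150 g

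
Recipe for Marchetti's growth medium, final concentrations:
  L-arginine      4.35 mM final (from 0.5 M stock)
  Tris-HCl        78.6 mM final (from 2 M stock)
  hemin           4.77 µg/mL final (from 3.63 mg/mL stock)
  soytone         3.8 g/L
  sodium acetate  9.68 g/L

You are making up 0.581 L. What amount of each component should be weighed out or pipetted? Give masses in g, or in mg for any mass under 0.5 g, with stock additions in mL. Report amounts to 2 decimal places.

L-arginine 5.05 mL; Tris-HCl 22.83 mL; hemin 0.76 mL; soytone 2.21 g; sodium acetate 5.62 g

Scale factor relative to 1 L: 0.581.
L-arginine: C1V1 = C2V2 → 4.35 mM × 581 mL ÷ 500 mM = 5.05 mL
Tris-HCl: dilute stock: 78.6 mM × 581 mL ÷ 2000 mM = 22.83 mL
hemin: dilute stock: 4.77 µg/mL × 581 mL ÷ 3630 µg/mL = 0.76 mL
soytone: 3.8 g/L × 0.581 L = 2.21 g
sodium acetate: 9.68 g/L × 0.581 L = 5.62 g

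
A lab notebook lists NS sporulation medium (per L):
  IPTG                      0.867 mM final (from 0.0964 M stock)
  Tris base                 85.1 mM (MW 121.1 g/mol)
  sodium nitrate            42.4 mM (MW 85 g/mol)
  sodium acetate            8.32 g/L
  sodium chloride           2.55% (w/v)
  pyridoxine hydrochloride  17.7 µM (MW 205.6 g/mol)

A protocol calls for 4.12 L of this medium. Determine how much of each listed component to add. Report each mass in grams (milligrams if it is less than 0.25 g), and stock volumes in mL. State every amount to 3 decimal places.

IPTG 37.054 mL; Tris base 42.459 g; sodium nitrate 14.848 g; sodium acetate 34.278 g; sodium chloride 105.060 g; pyridoxine hydrochloride 14.993 mg

Working volume: 4.12 L.
IPTG: dilute stock: 0.867 mM × 4120 mL ÷ 96.4 mM = 37.054 mL
Tris base: 85.1 mmol/L × 121.1 g/mol × 4.12 L ÷ 1000 = 42.459 g
sodium nitrate: 42.4 mmol/L × 85 g/mol × 4.12 L ÷ 1000 = 14.848 g
sodium acetate: 8.32 g/L × 4.12 L = 34.278 g
sodium chloride: 2.55 g per 100 mL × 4120 mL ÷ 100 = 105.060 g
pyridoxine hydrochloride: 17.7 µmol/L × 205.6 g/mol × 4.12 L ÷ 1000 = 14.993 mg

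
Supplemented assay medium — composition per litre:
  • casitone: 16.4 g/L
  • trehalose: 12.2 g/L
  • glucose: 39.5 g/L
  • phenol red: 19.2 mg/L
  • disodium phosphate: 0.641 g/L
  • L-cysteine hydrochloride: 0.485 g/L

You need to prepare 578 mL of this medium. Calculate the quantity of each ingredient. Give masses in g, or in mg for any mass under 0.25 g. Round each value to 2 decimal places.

Scale factor relative to 1 L: 0.578.
casitone: 16.4 g/L × 0.578 L = 9.48 g
trehalose: 12.2 g/L × 0.578 L = 7.05 g
glucose: 39.5 g/L × 0.578 L = 22.83 g
phenol red: 19.2 mg/L × 0.578 L = 11.10 mg
disodium phosphate: 0.641 g/L × 0.578 L = 0.37 g
L-cysteine hydrochloride: 0.485 g/L × 0.578 L = 0.28 g

casitone 9.48 g; trehalose 7.05 g; glucose 22.83 g; phenol red 11.10 mg; disodium phosphate 0.37 g; L-cysteine hydrochloride 0.28 g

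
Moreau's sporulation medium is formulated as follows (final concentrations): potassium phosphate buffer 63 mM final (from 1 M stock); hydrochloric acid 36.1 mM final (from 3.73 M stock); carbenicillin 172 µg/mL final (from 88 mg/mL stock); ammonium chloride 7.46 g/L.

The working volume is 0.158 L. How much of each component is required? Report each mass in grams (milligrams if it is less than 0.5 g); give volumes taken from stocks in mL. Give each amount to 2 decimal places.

potassium phosphate buffer 9.95 mL; hydrochloric acid 1.53 mL; carbenicillin 0.31 mL; ammonium chloride 1.18 g

Scale factor relative to 1 L: 0.158.
potassium phosphate buffer: dilute stock: 63 mM × 158 mL ÷ 1000 mM = 9.95 mL
hydrochloric acid: V = C2·V2/C1 = 36.1 mM × 158 mL ÷ 3730 mM = 1.53 mL
carbenicillin: C1V1 = C2V2 → 172 µg/mL × 158 mL ÷ 88000 µg/mL = 0.31 mL
ammonium chloride: 7.46 g/L × 0.158 L = 1.18 g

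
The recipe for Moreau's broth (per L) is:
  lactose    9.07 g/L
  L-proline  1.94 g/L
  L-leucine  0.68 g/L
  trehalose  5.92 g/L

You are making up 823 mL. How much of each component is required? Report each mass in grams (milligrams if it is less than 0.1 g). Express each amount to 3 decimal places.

Scale factor relative to 1 L: 0.823.
lactose: 9.07 g/L × 0.823 L = 7.465 g
L-proline: 1.94 g/L × 0.823 L = 1.597 g
L-leucine: 0.68 g/L × 0.823 L = 0.560 g
trehalose: 5.92 g/L × 0.823 L = 4.872 g

lactose 7.465 g; L-proline 1.597 g; L-leucine 0.560 g; trehalose 4.872 g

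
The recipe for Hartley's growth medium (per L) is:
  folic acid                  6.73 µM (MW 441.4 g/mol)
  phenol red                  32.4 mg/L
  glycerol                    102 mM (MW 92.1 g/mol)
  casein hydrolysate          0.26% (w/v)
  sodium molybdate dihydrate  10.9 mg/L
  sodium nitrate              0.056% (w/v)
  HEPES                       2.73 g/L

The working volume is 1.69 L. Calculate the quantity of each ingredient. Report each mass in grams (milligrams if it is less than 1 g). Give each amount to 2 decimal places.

folic acid 5.02 mg; phenol red 54.76 mg; glycerol 15.88 g; casein hydrolysate 4.39 g; sodium molybdate dihydrate 18.42 mg; sodium nitrate 946.40 mg; HEPES 4.61 g

Working volume: 1.69 L.
folic acid: 6.73 µmol/L × 441.4 g/mol × 1.69 L ÷ 1000 = 5.02 mg
phenol red: 32.4 mg/L × 1.69 L = 54.76 mg
glycerol: 102 mmol/L × 92.1 g/mol × 1.69 L ÷ 1000 = 15.88 g
casein hydrolysate: 0.26% w/v = 2.6 g/L → 2.6 × 1.69 L = 4.39 g
sodium molybdate dihydrate: 10.9 mg/L × 1.69 L = 18.42 mg
sodium nitrate: 0.056 g per 100 mL × 1690 mL ÷ 100 = 0.9464 g = 946.40 mg
HEPES: 2.73 g/L × 1.69 L = 4.61 g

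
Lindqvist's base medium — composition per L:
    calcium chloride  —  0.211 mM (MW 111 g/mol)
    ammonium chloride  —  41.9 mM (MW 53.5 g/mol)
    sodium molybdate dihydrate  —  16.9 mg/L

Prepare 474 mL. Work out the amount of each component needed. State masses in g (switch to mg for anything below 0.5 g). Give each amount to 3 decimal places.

calcium chloride 11.102 mg; ammonium chloride 1.063 g; sodium molybdate dihydrate 8.011 mg

Scale factor relative to 1 L: 0.474.
calcium chloride: 0.211 mmol/L × 111 mg/mmol × 0.474 L = 11.102 mg
ammonium chloride: 41.9 mmol/L × 53.5 g/mol × 0.474 L ÷ 1000 = 1.063 g
sodium molybdate dihydrate: 16.9 mg/L × 0.474 L = 8.011 mg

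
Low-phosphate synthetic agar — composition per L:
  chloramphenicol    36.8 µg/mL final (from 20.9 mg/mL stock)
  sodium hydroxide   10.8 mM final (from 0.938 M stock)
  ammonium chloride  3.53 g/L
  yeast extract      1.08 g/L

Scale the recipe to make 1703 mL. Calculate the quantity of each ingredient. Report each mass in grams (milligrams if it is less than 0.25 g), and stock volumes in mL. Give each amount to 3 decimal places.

chloramphenicol 2.999 mL; sodium hydroxide 19.608 mL; ammonium chloride 6.012 g; yeast extract 1.839 g

Working volume: 1703 mL = 1.703 L.
chloramphenicol: V = C2·V2/C1 = 36.8 µg/mL × 1703 mL ÷ 20900 µg/mL = 2.999 mL
sodium hydroxide: C1V1 = C2V2 → 10.8 mM × 1703 mL ÷ 938 mM = 19.608 mL
ammonium chloride: 3.53 g/L × 1.703 L = 6.012 g
yeast extract: 1.08 g/L × 1.703 L = 1.839 g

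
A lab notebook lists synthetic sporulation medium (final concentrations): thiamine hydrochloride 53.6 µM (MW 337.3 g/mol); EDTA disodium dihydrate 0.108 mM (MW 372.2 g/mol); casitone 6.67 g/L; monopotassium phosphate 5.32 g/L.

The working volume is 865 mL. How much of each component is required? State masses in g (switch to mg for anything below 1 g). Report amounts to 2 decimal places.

Target volume = 865 mL = 0.865 L.
thiamine hydrochloride: 53.6 µmol/L × 337.3 g/mol × 0.865 L ÷ 1000 = 15.64 mg
EDTA disodium dihydrate: 0.108 mmol/L × 372.2 mg/mmol × 0.865 L = 34.77 mg
casitone: 6.67 g/L × 0.865 L = 5.77 g
monopotassium phosphate: 5.32 g/L × 0.865 L = 4.60 g

thiamine hydrochloride 15.64 mg; EDTA disodium dihydrate 34.77 mg; casitone 5.77 g; monopotassium phosphate 4.60 g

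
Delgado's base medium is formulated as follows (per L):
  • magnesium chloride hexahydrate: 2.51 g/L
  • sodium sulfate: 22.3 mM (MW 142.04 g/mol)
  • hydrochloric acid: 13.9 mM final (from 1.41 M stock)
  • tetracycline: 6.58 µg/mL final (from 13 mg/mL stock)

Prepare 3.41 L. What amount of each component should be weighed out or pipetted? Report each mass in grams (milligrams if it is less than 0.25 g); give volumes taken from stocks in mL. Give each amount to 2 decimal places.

magnesium chloride hexahydrate 8.56 g; sodium sulfate 10.80 g; hydrochloric acid 33.62 mL; tetracycline 1.73 mL

Scale factor relative to 1 L: 3.41.
magnesium chloride hexahydrate: 2.51 g/L × 3.41 L = 8.56 g
sodium sulfate: 22.3 mmol/L × 142.04 g/mol × 3.41 L ÷ 1000 = 10.80 g
hydrochloric acid: dilute stock: 13.9 mM × 3410 mL ÷ 1410 mM = 33.62 mL
tetracycline: C1V1 = C2V2 → 6.58 µg/mL × 3410 mL ÷ 13000 µg/mL = 1.73 mL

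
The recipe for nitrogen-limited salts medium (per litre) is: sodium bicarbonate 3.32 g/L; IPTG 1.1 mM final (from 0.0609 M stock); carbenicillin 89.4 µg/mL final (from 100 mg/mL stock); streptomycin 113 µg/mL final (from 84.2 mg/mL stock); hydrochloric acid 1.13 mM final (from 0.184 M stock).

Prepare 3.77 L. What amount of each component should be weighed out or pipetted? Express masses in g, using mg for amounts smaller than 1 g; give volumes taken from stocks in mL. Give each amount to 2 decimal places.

Working volume: 3.77 L.
sodium bicarbonate: 3.32 g/L × 3.77 L = 12.52 g
IPTG: dilute stock: 1.1 mM × 3770 mL ÷ 60.9 mM = 68.10 mL
carbenicillin: C1V1 = C2V2 → 89.4 µg/mL × 3770 mL ÷ 100000 µg/mL = 3.37 mL
streptomycin: C1V1 = C2V2 → 113 µg/mL × 3770 mL ÷ 84200 µg/mL = 5.06 mL
hydrochloric acid: C1V1 = C2V2 → 1.13 mM × 3770 mL ÷ 184 mM = 23.15 mL

sodium bicarbonate 12.52 g; IPTG 68.10 mL; carbenicillin 3.37 mL; streptomycin 5.06 mL; hydrochloric acid 23.15 mL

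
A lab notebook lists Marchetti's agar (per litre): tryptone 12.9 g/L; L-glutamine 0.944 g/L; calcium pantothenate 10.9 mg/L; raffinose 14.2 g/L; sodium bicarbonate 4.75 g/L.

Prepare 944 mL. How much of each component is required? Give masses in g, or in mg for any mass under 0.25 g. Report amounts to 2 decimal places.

tryptone 12.18 g; L-glutamine 0.89 g; calcium pantothenate 10.29 mg; raffinose 13.40 g; sodium bicarbonate 4.48 g

Target volume = 944 mL = 0.944 L.
tryptone: 12.9 g/L × 0.944 L = 12.18 g
L-glutamine: 0.944 g/L × 0.944 L = 0.89 g
calcium pantothenate: 10.9 mg/L × 0.944 L = 10.29 mg
raffinose: 14.2 g/L × 0.944 L = 13.40 g
sodium bicarbonate: 4.75 g/L × 0.944 L = 4.48 g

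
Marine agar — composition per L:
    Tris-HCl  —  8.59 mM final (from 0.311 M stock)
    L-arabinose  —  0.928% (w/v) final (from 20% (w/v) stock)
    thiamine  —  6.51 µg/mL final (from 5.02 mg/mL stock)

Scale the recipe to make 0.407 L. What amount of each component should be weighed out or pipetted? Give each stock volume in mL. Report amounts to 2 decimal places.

Tris-HCl 11.24 mL; L-arabinose 18.88 mL; thiamine 0.53 mL

Working volume: 0.407 L.
Tris-HCl: dilute stock: 8.59 mM × 407 mL ÷ 311 mM = 11.24 mL
L-arabinose: dilute stock: 0.928% ÷ 20% × 407 mL = 18.88 mL
thiamine: dilute stock: 6.51 µg/mL × 407 mL ÷ 5020 µg/mL = 0.53 mL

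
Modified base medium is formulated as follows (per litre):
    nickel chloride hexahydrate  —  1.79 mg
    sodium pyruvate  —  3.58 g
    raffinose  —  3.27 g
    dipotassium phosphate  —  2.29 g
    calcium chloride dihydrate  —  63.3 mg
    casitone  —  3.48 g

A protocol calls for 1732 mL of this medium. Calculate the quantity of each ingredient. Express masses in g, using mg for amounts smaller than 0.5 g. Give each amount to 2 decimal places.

Scale factor = 1732 mL / 1000 mL = 1.732.
nickel chloride hexahydrate: 1.79 mg × (1732 mL / 1000 mL) = 3.10 mg
sodium pyruvate: 3.58 g × (1732 mL / 1000 mL) = 6.20 g
raffinose: 3.27 g × (1732 mL / 1000 mL) = 5.66 g
dipotassium phosphate: 2.29 g × (1732 mL / 1000 mL) = 3.97 g
calcium chloride dihydrate: 63.3 mg × (1732 mL / 1000 mL) = 109.64 mg
casitone: 3.48 g × (1732 mL / 1000 mL) = 6.03 g

nickel chloride hexahydrate 3.10 mg; sodium pyruvate 6.20 g; raffinose 5.66 g; dipotassium phosphate 3.97 g; calcium chloride dihydrate 109.64 mg; casitone 6.03 g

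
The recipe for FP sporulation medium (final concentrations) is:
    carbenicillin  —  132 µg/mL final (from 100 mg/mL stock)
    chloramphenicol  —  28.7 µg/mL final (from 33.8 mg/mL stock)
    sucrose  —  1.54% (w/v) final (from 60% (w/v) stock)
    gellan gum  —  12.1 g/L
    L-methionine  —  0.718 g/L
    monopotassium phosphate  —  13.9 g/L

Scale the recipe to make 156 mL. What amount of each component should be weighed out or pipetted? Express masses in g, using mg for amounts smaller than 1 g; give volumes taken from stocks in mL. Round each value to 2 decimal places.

carbenicillin 0.21 mL; chloramphenicol 0.13 mL; sucrose 4.00 mL; gellan gum 1.89 g; L-methionine 112.01 mg; monopotassium phosphate 2.17 g

Scale factor relative to 1 L: 0.156.
carbenicillin: dilute stock: 132 µg/mL × 156 mL ÷ 100000 µg/mL = 0.21 mL
chloramphenicol: C1V1 = C2V2 → 28.7 µg/mL × 156 mL ÷ 33800 µg/mL = 0.13 mL
sucrose: C1V1 = C2V2 → 1.54% ÷ 60% × 156 mL = 4.00 mL
gellan gum: 12.1 g/L × 0.156 L = 1.89 g
L-methionine: 0.718 g/L × 0.156 L = 0.112008 g = 112.01 mg
monopotassium phosphate: 13.9 g/L × 0.156 L = 2.17 g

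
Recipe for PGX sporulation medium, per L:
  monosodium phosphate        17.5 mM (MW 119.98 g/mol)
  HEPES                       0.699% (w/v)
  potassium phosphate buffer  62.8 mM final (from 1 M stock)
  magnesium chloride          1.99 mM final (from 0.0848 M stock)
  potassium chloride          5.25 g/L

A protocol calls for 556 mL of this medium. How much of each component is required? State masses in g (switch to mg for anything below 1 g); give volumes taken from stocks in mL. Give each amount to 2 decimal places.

monosodium phosphate 1.17 g; HEPES 3.89 g; potassium phosphate buffer 34.92 mL; magnesium chloride 13.05 mL; potassium chloride 2.92 g

Target volume = 556 mL = 0.556 L.
monosodium phosphate: 17.5 mmol/L × 119.98 g/mol × 0.556 L ÷ 1000 = 1.17 g
HEPES: 0.699 g per 100 mL × 556 mL ÷ 100 = 3.89 g
potassium phosphate buffer: C1V1 = C2V2 → 62.8 mM × 556 mL ÷ 1000 mM = 34.92 mL
magnesium chloride: V = C2·V2/C1 = 1.99 mM × 556 mL ÷ 84.8 mM = 13.05 mL
potassium chloride: 5.25 g/L × 0.556 L = 2.92 g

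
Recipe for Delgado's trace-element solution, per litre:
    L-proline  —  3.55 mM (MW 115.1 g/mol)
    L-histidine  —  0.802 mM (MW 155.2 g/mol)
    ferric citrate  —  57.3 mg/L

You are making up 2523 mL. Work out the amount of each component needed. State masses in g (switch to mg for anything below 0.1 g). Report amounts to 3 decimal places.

Working volume: 2523 mL = 2.523 L.
L-proline: 3.55 mmol/L × 115.1 g/mol × 2.523 L ÷ 1000 = 1.031 g
L-histidine: 0.802 mmol/L × 155.2 g/mol × 2.523 L ÷ 1000 = 0.314 g
ferric citrate: 57.3 mg/L × 2.523 L = 144.568 mg = 0.145 g

L-proline 1.031 g; L-histidine 0.314 g; ferric citrate 0.145 g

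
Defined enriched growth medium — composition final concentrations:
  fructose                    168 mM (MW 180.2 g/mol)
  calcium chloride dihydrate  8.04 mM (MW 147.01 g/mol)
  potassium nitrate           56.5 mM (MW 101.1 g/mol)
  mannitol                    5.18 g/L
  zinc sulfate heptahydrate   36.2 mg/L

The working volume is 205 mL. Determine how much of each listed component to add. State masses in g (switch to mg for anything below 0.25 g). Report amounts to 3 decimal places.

fructose 6.206 g; calcium chloride dihydrate 242.302 mg; potassium nitrate 1.171 g; mannitol 1.062 g; zinc sulfate heptahydrate 7.421 mg

Target volume = 205 mL = 0.205 L.
fructose: 168 mmol/L × 180.2 g/mol × 0.205 L ÷ 1000 = 6.206 g
calcium chloride dihydrate: 8.04 mmol/L × 147.01 mg/mmol × 0.205 L = 242.302 mg
potassium nitrate: 56.5 mmol/L × 101.1 g/mol × 0.205 L ÷ 1000 = 1.171 g
mannitol: 5.18 g/L × 0.205 L = 1.062 g
zinc sulfate heptahydrate: 36.2 mg/L × 0.205 L = 7.421 mg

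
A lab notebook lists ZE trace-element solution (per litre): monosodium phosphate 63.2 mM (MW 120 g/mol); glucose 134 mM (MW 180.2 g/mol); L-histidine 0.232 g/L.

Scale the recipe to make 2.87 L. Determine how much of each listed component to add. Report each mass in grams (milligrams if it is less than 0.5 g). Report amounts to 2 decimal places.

Scale factor relative to 1 L: 2.87.
monosodium phosphate: 63.2 mmol/L × 120 g/mol × 2.87 L ÷ 1000 = 21.77 g
glucose: 134 mmol/L × 180.2 g/mol × 2.87 L ÷ 1000 = 69.30 g
L-histidine: 0.232 g/L × 2.87 L = 0.67 g

monosodium phosphate 21.77 g; glucose 69.30 g; L-histidine 0.67 g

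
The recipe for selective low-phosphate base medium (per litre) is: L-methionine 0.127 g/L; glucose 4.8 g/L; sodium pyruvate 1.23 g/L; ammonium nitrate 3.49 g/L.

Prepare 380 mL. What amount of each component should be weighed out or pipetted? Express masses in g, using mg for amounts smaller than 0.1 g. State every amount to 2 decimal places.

L-methionine 48.26 mg; glucose 1.82 g; sodium pyruvate 0.47 g; ammonium nitrate 1.33 g

Scale factor relative to 1 L: 0.38.
L-methionine: 0.127 g/L × 0.38 L = 0.04826 g = 48.26 mg
glucose: 4.8 g/L × 0.38 L = 1.82 g
sodium pyruvate: 1.23 g/L × 0.38 L = 0.47 g
ammonium nitrate: 3.49 g/L × 0.38 L = 1.33 g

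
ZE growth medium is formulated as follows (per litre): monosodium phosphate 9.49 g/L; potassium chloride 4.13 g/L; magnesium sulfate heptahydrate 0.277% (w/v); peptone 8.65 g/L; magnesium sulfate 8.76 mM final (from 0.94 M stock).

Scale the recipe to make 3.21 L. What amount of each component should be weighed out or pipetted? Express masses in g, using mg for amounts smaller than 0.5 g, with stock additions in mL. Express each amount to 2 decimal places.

Working volume: 3.21 L.
monosodium phosphate: 9.49 g/L × 3.21 L = 30.46 g
potassium chloride: 4.13 g/L × 3.21 L = 13.26 g
magnesium sulfate heptahydrate: 0.277% w/v = 2.77 g/L → 2.77 × 3.21 L = 8.89 g
peptone: 8.65 g/L × 3.21 L = 27.77 g
magnesium sulfate: dilute stock: 8.76 mM × 3210 mL ÷ 940 mM = 29.91 mL

monosodium phosphate 30.46 g; potassium chloride 13.26 g; magnesium sulfate heptahydrate 8.89 g; peptone 27.77 g; magnesium sulfate 29.91 mL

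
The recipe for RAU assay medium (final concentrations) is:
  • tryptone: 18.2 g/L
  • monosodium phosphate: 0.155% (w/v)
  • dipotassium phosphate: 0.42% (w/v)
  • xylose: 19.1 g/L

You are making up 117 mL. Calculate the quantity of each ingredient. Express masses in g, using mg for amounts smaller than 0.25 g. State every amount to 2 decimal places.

Working volume: 117 mL = 0.117 L.
tryptone: 18.2 g/L × 0.117 L = 2.13 g
monosodium phosphate: 0.155 g per 100 mL × 117 mL ÷ 100 = 0.18135 g = 181.35 mg
dipotassium phosphate: 0.42 g per 100 mL × 117 mL ÷ 100 = 0.49 g
xylose: 19.1 g/L × 0.117 L = 2.23 g

tryptone 2.13 g; monosodium phosphate 181.35 mg; dipotassium phosphate 0.49 g; xylose 2.23 g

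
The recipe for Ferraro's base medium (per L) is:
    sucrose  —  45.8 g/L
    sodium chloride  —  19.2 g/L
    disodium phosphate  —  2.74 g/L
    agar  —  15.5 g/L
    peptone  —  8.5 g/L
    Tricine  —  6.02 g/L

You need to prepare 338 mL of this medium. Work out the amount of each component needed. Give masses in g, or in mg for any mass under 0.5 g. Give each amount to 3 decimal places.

sucrose 15.480 g; sodium chloride 6.490 g; disodium phosphate 0.926 g; agar 5.239 g; peptone 2.873 g; Tricine 2.035 g

Scale factor relative to 1 L: 0.338.
sucrose: 45.8 g/L × 0.338 L = 15.480 g
sodium chloride: 19.2 g/L × 0.338 L = 6.490 g
disodium phosphate: 2.74 g/L × 0.338 L = 0.926 g
agar: 15.5 g/L × 0.338 L = 5.239 g
peptone: 8.5 g/L × 0.338 L = 2.873 g
Tricine: 6.02 g/L × 0.338 L = 2.035 g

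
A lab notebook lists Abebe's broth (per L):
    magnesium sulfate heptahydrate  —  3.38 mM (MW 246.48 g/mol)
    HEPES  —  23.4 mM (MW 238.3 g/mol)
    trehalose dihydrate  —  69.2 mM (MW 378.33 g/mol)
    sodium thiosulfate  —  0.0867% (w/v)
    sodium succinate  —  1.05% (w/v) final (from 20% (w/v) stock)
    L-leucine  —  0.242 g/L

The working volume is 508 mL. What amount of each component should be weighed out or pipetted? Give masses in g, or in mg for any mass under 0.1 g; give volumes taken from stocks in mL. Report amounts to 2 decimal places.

Target volume = 508 mL = 0.508 L.
magnesium sulfate heptahydrate: 3.38 mmol/L × 246.48 g/mol × 0.508 L ÷ 1000 = 0.42 g
HEPES: 23.4 mmol/L × 238.3 g/mol × 0.508 L ÷ 1000 = 2.83 g
trehalose dihydrate: 69.2 mmol/L × 378.33 g/mol × 0.508 L ÷ 1000 = 13.30 g
sodium thiosulfate: 0.0867% w/v = 0.867 g/L → 0.867 × 0.508 L = 0.44 g
sodium succinate: dilute stock: 1.05% ÷ 20% × 508 mL = 26.67 mL
L-leucine: 0.242 g/L × 0.508 L = 0.12 g

magnesium sulfate heptahydrate 0.42 g; HEPES 2.83 g; trehalose dihydrate 13.30 g; sodium thiosulfate 0.44 g; sodium succinate 26.67 mL; L-leucine 0.12 g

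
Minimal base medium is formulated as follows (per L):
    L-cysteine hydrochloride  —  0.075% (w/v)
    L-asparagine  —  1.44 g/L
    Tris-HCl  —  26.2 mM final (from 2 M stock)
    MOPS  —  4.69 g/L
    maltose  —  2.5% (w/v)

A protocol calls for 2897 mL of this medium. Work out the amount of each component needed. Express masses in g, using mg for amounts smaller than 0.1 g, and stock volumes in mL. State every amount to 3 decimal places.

Scale factor relative to 1 L: 2.897.
L-cysteine hydrochloride: 0.075% w/v = 0.75 g/L → 0.75 × 2.897 L = 2.173 g
L-asparagine: 1.44 g/L × 2.897 L = 4.172 g
Tris-HCl: V = C2·V2/C1 = 26.2 mM × 2897 mL ÷ 2000 mM = 37.951 mL
MOPS: 4.69 g/L × 2.897 L = 13.587 g
maltose: 2.5% w/v = 25 g/L → 25 × 2.897 L = 72.425 g

L-cysteine hydrochloride 2.173 g; L-asparagine 4.172 g; Tris-HCl 37.951 mL; MOPS 13.587 g; maltose 72.425 g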